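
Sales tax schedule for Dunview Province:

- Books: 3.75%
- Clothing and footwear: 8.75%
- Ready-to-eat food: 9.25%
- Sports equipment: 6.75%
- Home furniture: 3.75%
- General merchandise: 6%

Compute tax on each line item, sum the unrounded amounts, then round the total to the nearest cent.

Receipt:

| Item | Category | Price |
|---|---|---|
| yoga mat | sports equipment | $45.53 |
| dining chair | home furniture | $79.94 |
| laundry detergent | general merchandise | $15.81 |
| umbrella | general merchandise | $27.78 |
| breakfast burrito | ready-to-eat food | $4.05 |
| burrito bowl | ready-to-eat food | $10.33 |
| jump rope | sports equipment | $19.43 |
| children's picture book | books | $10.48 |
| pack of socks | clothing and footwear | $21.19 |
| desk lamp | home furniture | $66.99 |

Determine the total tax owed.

$16.09

Yoga mat $45.53: sports equipment → 6.75% → $3.073275
Dining chair $79.94: home furniture → 3.75% → $2.99775
Laundry detergent $15.81: general merchandise → 6% → $0.9486
Umbrella $27.78: general merchandise → 6% → $1.6668
Breakfast burrito $4.05: ready-to-eat food → 9.25% → $0.374625
Burrito bowl $10.33: ready-to-eat food → 9.25% → $0.955525
Jump rope $19.43: sports equipment → 6.75% → $1.311525
Children's picture book $10.48: books → 3.75% → $0.393
Pack of socks $21.19: clothing and footwear → 8.75% → $1.854125
Desk lamp $66.99: home furniture → 3.75% → $2.512125
Unrounded tax sum = $16.08735 → $16.09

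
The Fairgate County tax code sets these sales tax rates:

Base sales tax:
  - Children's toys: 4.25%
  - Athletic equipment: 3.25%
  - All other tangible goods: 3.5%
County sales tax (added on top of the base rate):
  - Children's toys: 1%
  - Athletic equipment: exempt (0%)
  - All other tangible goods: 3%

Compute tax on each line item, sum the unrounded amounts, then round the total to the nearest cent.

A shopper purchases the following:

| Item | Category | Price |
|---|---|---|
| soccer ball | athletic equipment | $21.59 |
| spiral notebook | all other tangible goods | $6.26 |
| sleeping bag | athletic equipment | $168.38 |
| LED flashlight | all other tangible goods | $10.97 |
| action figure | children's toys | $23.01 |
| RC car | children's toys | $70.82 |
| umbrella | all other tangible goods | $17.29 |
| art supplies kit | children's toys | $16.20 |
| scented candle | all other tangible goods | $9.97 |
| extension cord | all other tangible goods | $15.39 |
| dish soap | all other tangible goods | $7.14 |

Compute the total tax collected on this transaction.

$16.31

Soccer ball $21.59: athletic equipment → 3.25% + 0% county = 3.25% → $0.701675
Spiral notebook $6.26: all other tangible goods → 3.5% + 3% county = 6.5% → $0.4069
Sleeping bag $168.38: athletic equipment → 3.25% + 0% county = 3.25% → $5.47235
LED flashlight $10.97: all other tangible goods → 3.5% + 3% county = 6.5% → $0.71305
Action figure $23.01: children's toys → 4.25% + 1% county = 5.25% → $1.208025
RC car $70.82: children's toys → 4.25% + 1% county = 5.25% → $3.71805
Umbrella $17.29: all other tangible goods → 3.5% + 3% county = 6.5% → $1.12385
Art supplies kit $16.20: children's toys → 4.25% + 1% county = 5.25% → $0.8505
Scented candle $9.97: all other tangible goods → 3.5% + 3% county = 6.5% → $0.64805
Extension cord $15.39: all other tangible goods → 3.5% + 3% county = 6.5% → $1.00035
Dish soap $7.14: all other tangible goods → 3.5% + 3% county = 6.5% → $0.4641
Unrounded tax sum = $16.3069 → $16.31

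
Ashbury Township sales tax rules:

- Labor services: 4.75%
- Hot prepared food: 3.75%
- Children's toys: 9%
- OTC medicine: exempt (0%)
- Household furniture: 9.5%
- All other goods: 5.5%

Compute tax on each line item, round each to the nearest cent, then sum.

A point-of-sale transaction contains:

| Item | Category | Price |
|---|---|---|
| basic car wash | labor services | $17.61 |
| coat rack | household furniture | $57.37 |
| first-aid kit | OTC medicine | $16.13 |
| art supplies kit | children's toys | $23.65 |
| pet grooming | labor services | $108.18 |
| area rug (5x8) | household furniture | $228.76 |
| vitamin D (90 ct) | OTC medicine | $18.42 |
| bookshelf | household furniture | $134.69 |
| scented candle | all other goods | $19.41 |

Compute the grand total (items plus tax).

$673.38

Basic car wash $17.61: labor services → 4.75% → $0.84
Coat rack $57.37: household furniture → 9.5% → $5.45
First-aid kit $16.13: OTC medicine → 0% → $0.00
Art supplies kit $23.65: children's toys → 9% → $2.13
Pet grooming $108.18: labor services → 4.75% → $5.14
Area rug (5x8) $228.76: household furniture → 9.5% → $21.73
Vitamin D (90 ct) $18.42: OTC medicine → 0% → $0.00
Bookshelf $134.69: household furniture → 9.5% → $12.80
Scented candle $19.41: all other goods → 5.5% → $1.07
Subtotal = $624.22; tax = $49.16; total due = $673.38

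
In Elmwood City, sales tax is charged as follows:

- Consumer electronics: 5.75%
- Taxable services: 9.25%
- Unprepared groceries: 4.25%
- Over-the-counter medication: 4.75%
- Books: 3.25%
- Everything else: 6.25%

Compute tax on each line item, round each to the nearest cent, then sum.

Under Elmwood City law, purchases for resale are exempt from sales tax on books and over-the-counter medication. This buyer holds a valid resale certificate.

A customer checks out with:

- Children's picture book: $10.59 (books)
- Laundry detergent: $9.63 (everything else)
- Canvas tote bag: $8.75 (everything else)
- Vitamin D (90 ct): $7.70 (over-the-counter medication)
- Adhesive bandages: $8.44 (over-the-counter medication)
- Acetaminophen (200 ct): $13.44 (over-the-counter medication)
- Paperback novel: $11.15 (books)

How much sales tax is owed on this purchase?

$1.15

Children's picture book $10.59: books, buyer-exempt → 0% → $0.00
Laundry detergent $9.63: everything else → 6.25% → $0.60
Canvas tote bag $8.75: everything else → 6.25% → $0.55
Vitamin D (90 ct) $7.70: over-the-counter medication, buyer-exempt → 0% → $0.00
Adhesive bandages $8.44: over-the-counter medication, buyer-exempt → 0% → $0.00
Acetaminophen (200 ct) $13.44: over-the-counter medication, buyer-exempt → 0% → $0.00
Paperback novel $11.15: books, buyer-exempt → 0% → $0.00
Total tax = $0.60 + $0.55 = $1.15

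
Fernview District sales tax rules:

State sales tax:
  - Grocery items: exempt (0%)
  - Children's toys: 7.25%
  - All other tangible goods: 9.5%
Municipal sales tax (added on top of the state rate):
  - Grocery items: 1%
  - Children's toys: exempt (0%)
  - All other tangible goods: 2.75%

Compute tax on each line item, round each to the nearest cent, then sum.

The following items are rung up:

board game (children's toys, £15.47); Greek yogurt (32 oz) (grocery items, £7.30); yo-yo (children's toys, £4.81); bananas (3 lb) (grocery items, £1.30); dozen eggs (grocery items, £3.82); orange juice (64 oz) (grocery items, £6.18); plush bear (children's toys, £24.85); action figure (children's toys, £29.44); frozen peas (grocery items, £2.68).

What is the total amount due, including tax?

Board game £15.47: children's toys → 7.25% + 0% municipal = 7.25% → £1.12
Greek yogurt (32 oz) £7.30: grocery items → 0% + 1% municipal = 1% → £0.07
Yo-yo £4.81: children's toys → 7.25% + 0% municipal = 7.25% → £0.35
Bananas (3 lb) £1.30: grocery items → 0% + 1% municipal = 1% → £0.01
Dozen eggs £3.82: grocery items → 0% + 1% municipal = 1% → £0.04
Orange juice (64 oz) £6.18: grocery items → 0% + 1% municipal = 1% → £0.06
Plush bear £24.85: children's toys → 7.25% + 0% municipal = 7.25% → £1.80
Action figure £29.44: children's toys → 7.25% + 0% municipal = 7.25% → £2.13
Frozen peas £2.68: grocery items → 0% + 1% municipal = 1% → £0.03
Subtotal = £95.85; tax = £5.61; total due = £101.46

£101.46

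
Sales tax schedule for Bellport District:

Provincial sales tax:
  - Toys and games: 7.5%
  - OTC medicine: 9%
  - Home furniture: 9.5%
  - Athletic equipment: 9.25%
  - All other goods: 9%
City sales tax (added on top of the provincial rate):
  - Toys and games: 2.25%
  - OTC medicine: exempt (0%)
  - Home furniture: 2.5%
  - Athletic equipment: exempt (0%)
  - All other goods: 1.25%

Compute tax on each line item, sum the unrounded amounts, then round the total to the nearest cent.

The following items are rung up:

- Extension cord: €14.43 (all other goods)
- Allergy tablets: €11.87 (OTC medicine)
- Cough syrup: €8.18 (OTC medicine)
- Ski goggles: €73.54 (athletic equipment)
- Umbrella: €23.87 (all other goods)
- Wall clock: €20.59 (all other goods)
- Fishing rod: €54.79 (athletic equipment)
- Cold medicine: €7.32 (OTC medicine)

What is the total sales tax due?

Extension cord €14.43: all other goods → 9% + 1.25% city = 10.25% → €1.479075
Allergy tablets €11.87: OTC medicine → 9% + 0% city = 9% → €1.0683
Cough syrup €8.18: OTC medicine → 9% + 0% city = 9% → €0.7362
Ski goggles €73.54: athletic equipment → 9.25% + 0% city = 9.25% → €6.80245
Umbrella €23.87: all other goods → 9% + 1.25% city = 10.25% → €2.446675
Wall clock €20.59: all other goods → 9% + 1.25% city = 10.25% → €2.110475
Fishing rod €54.79: athletic equipment → 9.25% + 0% city = 9.25% → €5.068075
Cold medicine €7.32: OTC medicine → 9% + 0% city = 9% → €0.6588
Unrounded tax sum = €20.37005 → €20.37

€20.37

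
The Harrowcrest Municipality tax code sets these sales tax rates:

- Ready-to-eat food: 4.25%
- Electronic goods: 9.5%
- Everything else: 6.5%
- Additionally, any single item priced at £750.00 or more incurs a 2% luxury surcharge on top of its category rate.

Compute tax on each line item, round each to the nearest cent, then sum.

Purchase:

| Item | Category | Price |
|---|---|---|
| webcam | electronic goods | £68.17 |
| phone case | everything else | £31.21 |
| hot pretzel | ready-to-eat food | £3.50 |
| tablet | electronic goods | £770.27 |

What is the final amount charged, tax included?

Webcam £68.17: electronic goods → 9.5% → £6.48
Phone case £31.21: everything else → 6.5% → £2.03
Hot pretzel £3.50: ready-to-eat food → 4.25% → £0.15
Tablet £770.27: electronic goods → 9.5% + 2% surcharge = 11.5% → £88.58
Subtotal = £873.15; tax = £97.24; total due = £970.39

£970.39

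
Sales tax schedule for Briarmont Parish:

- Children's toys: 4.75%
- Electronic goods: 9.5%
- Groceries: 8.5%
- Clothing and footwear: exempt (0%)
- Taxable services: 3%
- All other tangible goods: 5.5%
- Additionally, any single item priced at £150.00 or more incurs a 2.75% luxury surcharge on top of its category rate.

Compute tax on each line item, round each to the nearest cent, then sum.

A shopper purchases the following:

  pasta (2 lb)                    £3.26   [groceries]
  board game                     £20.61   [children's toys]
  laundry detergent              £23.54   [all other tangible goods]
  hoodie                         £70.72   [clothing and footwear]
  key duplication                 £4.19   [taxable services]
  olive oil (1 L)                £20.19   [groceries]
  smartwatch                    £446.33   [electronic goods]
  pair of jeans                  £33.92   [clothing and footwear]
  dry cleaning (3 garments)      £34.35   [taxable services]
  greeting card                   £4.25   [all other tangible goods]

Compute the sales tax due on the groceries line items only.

£2.00

Pasta (2 lb) £3.26: groceries → 8.5% → £0.28
Olive oil (1 L) £20.19: groceries → 8.5% → £1.72
Tax on groceries = £0.28 + £1.72 = £2.00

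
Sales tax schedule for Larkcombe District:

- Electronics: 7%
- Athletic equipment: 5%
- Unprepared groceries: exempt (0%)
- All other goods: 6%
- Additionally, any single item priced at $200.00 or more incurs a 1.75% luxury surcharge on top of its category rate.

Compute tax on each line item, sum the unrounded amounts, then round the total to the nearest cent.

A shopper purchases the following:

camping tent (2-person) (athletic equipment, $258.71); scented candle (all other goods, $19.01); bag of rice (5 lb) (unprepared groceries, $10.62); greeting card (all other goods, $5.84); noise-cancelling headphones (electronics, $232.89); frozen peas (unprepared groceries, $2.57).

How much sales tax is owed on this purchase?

Camping tent (2-person) $258.71: athletic equipment → 5% + 1.75% surcharge = 6.75% → $17.462925
Scented candle $19.01: all other goods → 6% → $1.1406
Bag of rice (5 lb) $10.62: unprepared groceries → 0% → $0.00
Greeting card $5.84: all other goods → 6% → $0.3504
Noise-cancelling headphones $232.89: electronics → 7% + 1.75% surcharge = 8.75% → $20.377875
Frozen peas $2.57: unprepared groceries → 0% → $0.00
Unrounded tax sum = $39.3318 → $39.33

$39.33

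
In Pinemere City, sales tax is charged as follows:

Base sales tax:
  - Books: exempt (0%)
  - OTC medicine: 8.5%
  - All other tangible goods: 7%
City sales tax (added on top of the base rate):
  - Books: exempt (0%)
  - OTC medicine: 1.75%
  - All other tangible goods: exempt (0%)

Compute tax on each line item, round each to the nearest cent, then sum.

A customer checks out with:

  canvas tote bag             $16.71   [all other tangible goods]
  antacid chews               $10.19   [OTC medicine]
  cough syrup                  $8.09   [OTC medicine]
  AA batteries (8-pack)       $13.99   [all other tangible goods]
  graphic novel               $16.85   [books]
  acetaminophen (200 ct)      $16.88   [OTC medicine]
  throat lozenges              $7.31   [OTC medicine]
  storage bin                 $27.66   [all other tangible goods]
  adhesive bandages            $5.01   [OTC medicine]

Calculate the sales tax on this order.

$8.95

Canvas tote bag $16.71: all other tangible goods → 7% + 0% city = 7% → $1.17
Antacid chews $10.19: OTC medicine → 8.5% + 1.75% city = 10.25% → $1.04
Cough syrup $8.09: OTC medicine → 8.5% + 1.75% city = 10.25% → $0.83
AA batteries (8-pack) $13.99: all other tangible goods → 7% + 0% city = 7% → $0.98
Graphic novel $16.85: books → 0% + 0% city = 0% → $0.00
Acetaminophen (200 ct) $16.88: OTC medicine → 8.5% + 1.75% city = 10.25% → $1.73
Throat lozenges $7.31: OTC medicine → 8.5% + 1.75% city = 10.25% → $0.75
Storage bin $27.66: all other tangible goods → 7% + 0% city = 7% → $1.94
Adhesive bandages $5.01: OTC medicine → 8.5% + 1.75% city = 10.25% → $0.51
Total tax = $1.17 + $1.04 + $0.83 + $0.98 + $1.73 + $0.75 + $1.94 + $0.51 = $8.95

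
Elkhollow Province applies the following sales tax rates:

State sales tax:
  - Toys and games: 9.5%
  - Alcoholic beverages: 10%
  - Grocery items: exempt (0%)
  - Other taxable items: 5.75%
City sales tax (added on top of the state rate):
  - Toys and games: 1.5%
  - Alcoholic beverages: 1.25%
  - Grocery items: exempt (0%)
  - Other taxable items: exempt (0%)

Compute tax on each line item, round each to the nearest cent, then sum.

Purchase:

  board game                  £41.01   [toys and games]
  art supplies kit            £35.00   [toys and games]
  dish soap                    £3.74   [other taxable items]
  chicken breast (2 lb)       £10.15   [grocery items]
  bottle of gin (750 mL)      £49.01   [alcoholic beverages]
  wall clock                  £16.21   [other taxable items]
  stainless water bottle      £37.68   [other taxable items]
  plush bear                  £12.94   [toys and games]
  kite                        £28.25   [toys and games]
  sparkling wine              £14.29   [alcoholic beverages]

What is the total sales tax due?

£23.33

Board game £41.01: toys and games → 9.5% + 1.5% city = 11% → £4.51
Art supplies kit £35.00: toys and games → 9.5% + 1.5% city = 11% → £3.85
Dish soap £3.74: other taxable items → 5.75% + 0% city = 5.75% → £0.22
Chicken breast (2 lb) £10.15: grocery items → 0% + 0% city = 0% → £0.00
Bottle of gin (750 mL) £49.01: alcoholic beverages → 10% + 1.25% city = 11.25% → £5.51
Wall clock £16.21: other taxable items → 5.75% + 0% city = 5.75% → £0.93
Stainless water bottle £37.68: other taxable items → 5.75% + 0% city = 5.75% → £2.17
Plush bear £12.94: toys and games → 9.5% + 1.5% city = 11% → £1.42
Kite £28.25: toys and games → 9.5% + 1.5% city = 11% → £3.11
Sparkling wine £14.29: alcoholic beverages → 10% + 1.25% city = 11.25% → £1.61
Total tax = £4.51 + £3.85 + £0.22 + £5.51 + £0.93 + £2.17 + £1.42 + £3.11 + £1.61 = £23.33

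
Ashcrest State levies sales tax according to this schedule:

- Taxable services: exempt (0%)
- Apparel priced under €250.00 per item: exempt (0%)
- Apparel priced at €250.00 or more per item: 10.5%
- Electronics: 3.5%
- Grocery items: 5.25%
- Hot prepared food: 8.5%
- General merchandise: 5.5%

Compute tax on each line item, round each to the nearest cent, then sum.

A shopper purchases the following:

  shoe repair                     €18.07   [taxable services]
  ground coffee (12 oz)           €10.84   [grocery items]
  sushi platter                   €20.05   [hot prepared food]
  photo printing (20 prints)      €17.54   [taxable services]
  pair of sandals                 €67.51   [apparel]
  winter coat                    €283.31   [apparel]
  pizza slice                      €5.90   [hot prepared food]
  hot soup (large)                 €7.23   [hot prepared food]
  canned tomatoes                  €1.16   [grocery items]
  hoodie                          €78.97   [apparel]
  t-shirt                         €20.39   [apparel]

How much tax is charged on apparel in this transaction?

Pair of sandals €67.51: apparel, under €250.00 → 0% → €0.00
Winter coat €283.31: apparel, €250.00 or more → 10.5% → €29.75
Hoodie €78.97: apparel, under €250.00 → 0% → €0.00
T-shirt €20.39: apparel, under €250.00 → 0% → €0.00
Tax on apparel = €0.00 + €29.75 + €0.00 + €0.00 = €29.75

€29.75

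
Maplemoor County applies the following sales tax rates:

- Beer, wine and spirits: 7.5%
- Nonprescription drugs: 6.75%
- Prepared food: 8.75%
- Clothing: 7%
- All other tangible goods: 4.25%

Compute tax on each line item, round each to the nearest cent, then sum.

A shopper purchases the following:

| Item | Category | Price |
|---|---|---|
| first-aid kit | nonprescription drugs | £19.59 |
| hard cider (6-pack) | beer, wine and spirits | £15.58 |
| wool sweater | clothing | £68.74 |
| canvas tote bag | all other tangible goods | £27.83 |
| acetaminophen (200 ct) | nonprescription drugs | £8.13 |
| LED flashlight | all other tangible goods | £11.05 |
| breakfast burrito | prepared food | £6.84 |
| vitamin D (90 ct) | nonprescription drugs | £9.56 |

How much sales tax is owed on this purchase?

First-aid kit £19.59: nonprescription drugs → 6.75% → £1.32
Hard cider (6-pack) £15.58: beer, wine and spirits → 7.5% → £1.17
Wool sweater £68.74: clothing → 7% → £4.81
Canvas tote bag £27.83: all other tangible goods → 4.25% → £1.18
Acetaminophen (200 ct) £8.13: nonprescription drugs → 6.75% → £0.55
LED flashlight £11.05: all other tangible goods → 4.25% → £0.47
Breakfast burrito £6.84: prepared food → 8.75% → £0.60
Vitamin D (90 ct) £9.56: nonprescription drugs → 6.75% → £0.65
Total tax = £1.32 + £1.17 + £4.81 + £1.18 + £0.55 + £0.47 + £0.60 + £0.65 = £10.75

£10.75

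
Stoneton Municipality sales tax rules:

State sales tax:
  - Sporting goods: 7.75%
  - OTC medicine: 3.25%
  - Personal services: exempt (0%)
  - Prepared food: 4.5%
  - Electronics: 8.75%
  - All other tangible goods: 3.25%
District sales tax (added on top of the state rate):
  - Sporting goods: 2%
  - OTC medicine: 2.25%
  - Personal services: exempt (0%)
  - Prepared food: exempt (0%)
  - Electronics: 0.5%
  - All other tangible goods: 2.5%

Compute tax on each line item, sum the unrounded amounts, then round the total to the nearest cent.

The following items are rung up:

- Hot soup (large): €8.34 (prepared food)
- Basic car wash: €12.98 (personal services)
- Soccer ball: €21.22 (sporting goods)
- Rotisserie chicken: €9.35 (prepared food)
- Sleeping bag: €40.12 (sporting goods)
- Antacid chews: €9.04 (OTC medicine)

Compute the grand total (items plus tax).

€108.32

Hot soup (large) €8.34: prepared food → 4.5% + 0% district = 4.5% → €0.3753
Basic car wash €12.98: personal services → 0% + 0% district = 0% → €0.00
Soccer ball €21.22: sporting goods → 7.75% + 2% district = 9.75% → €2.06895
Rotisserie chicken €9.35: prepared food → 4.5% + 0% district = 4.5% → €0.42075
Sleeping bag €40.12: sporting goods → 7.75% + 2% district = 9.75% → €3.9117
Antacid chews €9.04: OTC medicine → 3.25% + 2.25% district = 5.5% → €0.4972
Subtotal = €101.05; unrounded tax = €7.2739 → €7.27; total due = €108.32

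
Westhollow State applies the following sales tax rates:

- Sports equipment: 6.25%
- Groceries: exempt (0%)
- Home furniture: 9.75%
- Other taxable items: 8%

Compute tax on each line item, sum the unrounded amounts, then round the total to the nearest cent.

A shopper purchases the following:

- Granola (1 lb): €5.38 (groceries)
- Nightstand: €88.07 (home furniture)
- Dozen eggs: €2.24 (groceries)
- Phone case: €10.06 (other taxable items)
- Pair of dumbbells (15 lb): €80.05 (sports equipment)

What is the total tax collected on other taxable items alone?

Phone case €10.06: other taxable items → 8% → €0.8048
Tax on other taxable items: unrounded sum = €0.8048 → €0.80

€0.80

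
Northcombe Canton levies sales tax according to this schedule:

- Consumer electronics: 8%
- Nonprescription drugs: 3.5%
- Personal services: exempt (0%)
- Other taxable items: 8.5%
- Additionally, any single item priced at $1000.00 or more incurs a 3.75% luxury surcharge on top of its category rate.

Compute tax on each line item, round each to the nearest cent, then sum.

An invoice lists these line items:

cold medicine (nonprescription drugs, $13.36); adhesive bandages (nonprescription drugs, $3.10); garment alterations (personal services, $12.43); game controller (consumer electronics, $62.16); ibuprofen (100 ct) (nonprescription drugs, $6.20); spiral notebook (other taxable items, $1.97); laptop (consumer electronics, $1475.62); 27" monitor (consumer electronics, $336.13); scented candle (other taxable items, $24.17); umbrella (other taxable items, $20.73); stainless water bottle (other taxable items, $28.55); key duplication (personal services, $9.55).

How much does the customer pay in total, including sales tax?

Cold medicine $13.36: nonprescription drugs → 3.5% → $0.47
Adhesive bandages $3.10: nonprescription drugs → 3.5% → $0.11
Garment alterations $12.43: personal services → 0% → $0.00
Game controller $62.16: consumer electronics → 8% → $4.97
Ibuprofen (100 ct) $6.20: nonprescription drugs → 3.5% → $0.22
Spiral notebook $1.97: other taxable items → 8.5% → $0.17
Laptop $1475.62: consumer electronics → 8% + 3.75% surcharge = 11.75% → $173.39
27" monitor $336.13: consumer electronics → 8% → $26.89
Scented candle $24.17: other taxable items → 8.5% → $2.05
Umbrella $20.73: other taxable items → 8.5% → $1.76
Stainless water bottle $28.55: other taxable items → 8.5% → $2.43
Key duplication $9.55: personal services → 0% → $0.00
Subtotal = $1993.97; tax = $212.46; total due = $2206.43

$2206.43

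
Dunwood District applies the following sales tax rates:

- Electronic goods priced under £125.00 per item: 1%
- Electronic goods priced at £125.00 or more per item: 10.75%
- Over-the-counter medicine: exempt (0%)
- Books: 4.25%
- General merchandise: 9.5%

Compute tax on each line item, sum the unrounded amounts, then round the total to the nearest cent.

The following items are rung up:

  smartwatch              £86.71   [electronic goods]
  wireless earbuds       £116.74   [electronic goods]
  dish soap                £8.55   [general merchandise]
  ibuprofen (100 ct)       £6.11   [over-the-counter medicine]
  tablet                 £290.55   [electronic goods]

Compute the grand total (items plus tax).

Smartwatch £86.71: electronic goods, under £125.00 → 1% → £0.8671
Wireless earbuds £116.74: electronic goods, under £125.00 → 1% → £1.1674
Dish soap £8.55: general merchandise → 9.5% → £0.81225
Ibuprofen (100 ct) £6.11: over-the-counter medicine → 0% → £0.00
Tablet £290.55: electronic goods, £125.00 or more → 10.75% → £31.234125
Subtotal = £508.66; unrounded tax = £34.080875 → £34.08; total due = £542.74

£542.74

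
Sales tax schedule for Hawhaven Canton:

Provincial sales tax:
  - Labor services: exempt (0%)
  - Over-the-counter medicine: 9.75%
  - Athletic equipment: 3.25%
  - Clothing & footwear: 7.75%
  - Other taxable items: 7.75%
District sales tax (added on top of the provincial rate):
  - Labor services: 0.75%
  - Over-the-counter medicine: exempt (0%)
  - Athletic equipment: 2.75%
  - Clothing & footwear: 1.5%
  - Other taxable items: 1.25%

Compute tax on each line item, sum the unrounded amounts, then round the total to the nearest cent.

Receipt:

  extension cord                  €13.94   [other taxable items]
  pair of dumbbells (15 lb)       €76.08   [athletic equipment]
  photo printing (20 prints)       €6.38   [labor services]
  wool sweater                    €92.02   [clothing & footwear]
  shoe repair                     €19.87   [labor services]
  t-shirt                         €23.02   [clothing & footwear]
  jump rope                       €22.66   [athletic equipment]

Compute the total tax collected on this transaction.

Extension cord €13.94: other taxable items → 7.75% + 1.25% district = 9% → €1.2546
Pair of dumbbells (15 lb) €76.08: athletic equipment → 3.25% + 2.75% district = 6% → €4.5648
Photo printing (20 prints) €6.38: labor services → 0% + 0.75% district = 0.75% → €0.04785
Wool sweater €92.02: clothing & footwear → 7.75% + 1.5% district = 9.25% → €8.51185
Shoe repair €19.87: labor services → 0% + 0.75% district = 0.75% → €0.149025
T-shirt €23.02: clothing & footwear → 7.75% + 1.5% district = 9.25% → €2.12935
Jump rope €22.66: athletic equipment → 3.25% + 2.75% district = 6% → €1.3596
Unrounded tax sum = €18.017075 → €18.02

€18.02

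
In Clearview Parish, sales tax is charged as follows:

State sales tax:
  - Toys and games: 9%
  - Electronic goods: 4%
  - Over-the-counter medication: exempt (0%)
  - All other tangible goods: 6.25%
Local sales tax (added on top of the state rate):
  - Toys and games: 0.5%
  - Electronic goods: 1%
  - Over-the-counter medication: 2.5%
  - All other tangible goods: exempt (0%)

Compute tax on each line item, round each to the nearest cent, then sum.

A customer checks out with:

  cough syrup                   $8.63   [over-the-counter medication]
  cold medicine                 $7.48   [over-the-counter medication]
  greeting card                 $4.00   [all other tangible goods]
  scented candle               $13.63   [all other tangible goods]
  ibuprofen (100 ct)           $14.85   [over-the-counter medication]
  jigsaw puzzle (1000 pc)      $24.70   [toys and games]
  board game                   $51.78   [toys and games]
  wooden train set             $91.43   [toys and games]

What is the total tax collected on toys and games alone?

Jigsaw puzzle (1000 pc) $24.70: toys and games → 9% + 0.5% local = 9.5% → $2.35
Board game $51.78: toys and games → 9% + 0.5% local = 9.5% → $4.92
Wooden train set $91.43: toys and games → 9% + 0.5% local = 9.5% → $8.69
Tax on toys and games = $2.35 + $4.92 + $8.69 = $15.96

$15.96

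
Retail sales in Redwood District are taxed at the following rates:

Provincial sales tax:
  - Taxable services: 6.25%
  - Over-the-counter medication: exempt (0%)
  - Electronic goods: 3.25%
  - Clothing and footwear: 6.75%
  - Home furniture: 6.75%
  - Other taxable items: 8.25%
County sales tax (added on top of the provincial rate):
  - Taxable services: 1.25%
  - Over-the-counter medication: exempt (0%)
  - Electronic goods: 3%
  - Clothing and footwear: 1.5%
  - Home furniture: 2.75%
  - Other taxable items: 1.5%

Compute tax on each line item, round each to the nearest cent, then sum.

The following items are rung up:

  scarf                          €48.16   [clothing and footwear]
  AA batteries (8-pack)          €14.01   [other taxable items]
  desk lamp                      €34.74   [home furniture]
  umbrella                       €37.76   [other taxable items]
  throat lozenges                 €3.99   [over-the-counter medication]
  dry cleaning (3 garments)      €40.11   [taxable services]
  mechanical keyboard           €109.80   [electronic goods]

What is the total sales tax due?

Scarf €48.16: clothing and footwear → 6.75% + 1.5% county = 8.25% → €3.97
AA batteries (8-pack) €14.01: other taxable items → 8.25% + 1.5% county = 9.75% → €1.37
Desk lamp €34.74: home furniture → 6.75% + 2.75% county = 9.5% → €3.30
Umbrella €37.76: other taxable items → 8.25% + 1.5% county = 9.75% → €3.68
Throat lozenges €3.99: over-the-counter medication → 0% + 0% county = 0% → €0.00
Dry cleaning (3 garments) €40.11: taxable services → 6.25% + 1.25% county = 7.5% → €3.01
Mechanical keyboard €109.80: electronic goods → 3.25% + 3% county = 6.25% → €6.86
Total tax = €3.97 + €1.37 + €3.30 + €3.68 + €3.01 + €6.86 = €22.19

€22.19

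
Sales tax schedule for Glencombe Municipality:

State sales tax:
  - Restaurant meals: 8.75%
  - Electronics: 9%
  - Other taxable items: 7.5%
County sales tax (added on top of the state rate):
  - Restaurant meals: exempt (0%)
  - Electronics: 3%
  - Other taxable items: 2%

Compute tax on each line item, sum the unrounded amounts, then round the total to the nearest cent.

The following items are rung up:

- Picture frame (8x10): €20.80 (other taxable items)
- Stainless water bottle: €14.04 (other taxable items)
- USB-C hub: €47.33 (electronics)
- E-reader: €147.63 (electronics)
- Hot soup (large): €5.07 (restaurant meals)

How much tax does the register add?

€27.15

Picture frame (8x10) €20.80: other taxable items → 7.5% + 2% county = 9.5% → €1.976
Stainless water bottle €14.04: other taxable items → 7.5% + 2% county = 9.5% → €1.3338
USB-C hub €47.33: electronics → 9% + 3% county = 12% → €5.6796
E-reader €147.63: electronics → 9% + 3% county = 12% → €17.7156
Hot soup (large) €5.07: restaurant meals → 8.75% + 0% county = 8.75% → €0.443625
Unrounded tax sum = €27.148625 → €27.15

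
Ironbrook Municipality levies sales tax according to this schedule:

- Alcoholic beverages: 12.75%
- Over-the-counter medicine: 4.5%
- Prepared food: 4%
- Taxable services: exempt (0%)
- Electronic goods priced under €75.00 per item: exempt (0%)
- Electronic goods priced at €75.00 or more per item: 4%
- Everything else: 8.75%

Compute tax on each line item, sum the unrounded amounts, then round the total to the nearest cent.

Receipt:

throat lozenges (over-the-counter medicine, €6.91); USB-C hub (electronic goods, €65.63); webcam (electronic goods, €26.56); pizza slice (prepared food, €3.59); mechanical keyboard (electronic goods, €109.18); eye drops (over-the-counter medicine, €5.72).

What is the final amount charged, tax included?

Throat lozenges €6.91: over-the-counter medicine → 4.5% → €0.31095
USB-C hub €65.63: electronic goods, under €75.00 → 0% → €0.00
Webcam €26.56: electronic goods, under €75.00 → 0% → €0.00
Pizza slice €3.59: prepared food → 4% → €0.1436
Mechanical keyboard €109.18: electronic goods, €75.00 or more → 4% → €4.3672
Eye drops €5.72: over-the-counter medicine → 4.5% → €0.2574
Subtotal = €217.59; unrounded tax = €5.07915 → €5.08; total due = €222.67

€222.67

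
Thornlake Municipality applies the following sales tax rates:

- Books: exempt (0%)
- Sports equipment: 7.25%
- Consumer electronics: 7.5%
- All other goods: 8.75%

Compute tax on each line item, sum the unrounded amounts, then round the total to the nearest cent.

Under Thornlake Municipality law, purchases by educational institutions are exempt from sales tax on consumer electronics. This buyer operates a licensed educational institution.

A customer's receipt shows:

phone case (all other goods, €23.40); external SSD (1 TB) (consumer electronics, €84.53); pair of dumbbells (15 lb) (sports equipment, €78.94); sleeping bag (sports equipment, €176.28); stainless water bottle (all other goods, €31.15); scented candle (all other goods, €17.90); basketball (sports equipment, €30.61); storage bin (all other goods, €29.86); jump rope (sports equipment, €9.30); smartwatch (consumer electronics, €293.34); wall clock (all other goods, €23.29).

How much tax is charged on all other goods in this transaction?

Phone case €23.40: all other goods → 8.75% → €2.0475
Stainless water bottle €31.15: all other goods → 8.75% → €2.725625
Scented candle €17.90: all other goods → 8.75% → €1.56625
Storage bin €29.86: all other goods → 8.75% → €2.61275
Wall clock €23.29: all other goods → 8.75% → €2.037875
Tax on all other goods: unrounded sum = €10.99 → €10.99

€10.99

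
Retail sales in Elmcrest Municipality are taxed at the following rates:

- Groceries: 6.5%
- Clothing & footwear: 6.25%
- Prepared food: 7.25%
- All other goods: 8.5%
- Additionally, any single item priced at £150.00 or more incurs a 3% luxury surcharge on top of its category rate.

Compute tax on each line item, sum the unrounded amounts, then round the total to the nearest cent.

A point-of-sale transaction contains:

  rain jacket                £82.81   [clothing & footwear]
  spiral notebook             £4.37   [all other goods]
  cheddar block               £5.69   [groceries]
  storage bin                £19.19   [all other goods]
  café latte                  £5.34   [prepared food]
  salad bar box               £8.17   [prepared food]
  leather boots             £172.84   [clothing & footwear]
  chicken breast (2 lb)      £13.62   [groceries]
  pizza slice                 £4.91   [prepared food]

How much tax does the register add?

Rain jacket £82.81: clothing & footwear → 6.25% → £5.175625
Spiral notebook £4.37: all other goods → 8.5% → £0.37145
Cheddar block £5.69: groceries → 6.5% → £0.36985
Storage bin £19.19: all other goods → 8.5% → £1.63115
Café latte £5.34: prepared food → 7.25% → £0.38715
Salad bar box £8.17: prepared food → 7.25% → £0.592325
Leather boots £172.84: clothing & footwear → 6.25% + 3% surcharge = 9.25% → £15.9877
Chicken breast (2 lb) £13.62: groceries → 6.5% → £0.8853
Pizza slice £4.91: prepared food → 7.25% → £0.355975
Unrounded tax sum = £25.756525 → £25.76

£25.76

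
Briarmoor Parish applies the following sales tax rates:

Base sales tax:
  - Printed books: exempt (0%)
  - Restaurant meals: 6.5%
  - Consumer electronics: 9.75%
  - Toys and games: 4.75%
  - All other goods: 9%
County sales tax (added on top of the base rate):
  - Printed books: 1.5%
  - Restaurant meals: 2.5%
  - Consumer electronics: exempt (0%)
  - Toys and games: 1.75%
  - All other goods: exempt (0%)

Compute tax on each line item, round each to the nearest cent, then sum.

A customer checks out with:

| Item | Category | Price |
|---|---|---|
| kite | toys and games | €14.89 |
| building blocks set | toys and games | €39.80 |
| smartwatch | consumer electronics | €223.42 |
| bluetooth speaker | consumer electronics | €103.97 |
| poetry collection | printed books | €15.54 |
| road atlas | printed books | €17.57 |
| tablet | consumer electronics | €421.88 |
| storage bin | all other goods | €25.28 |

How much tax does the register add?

€79.38

Kite €14.89: toys and games → 4.75% + 1.75% county = 6.5% → €0.97
Building blocks set €39.80: toys and games → 4.75% + 1.75% county = 6.5% → €2.59
Smartwatch €223.42: consumer electronics → 9.75% + 0% county = 9.75% → €21.78
Bluetooth speaker €103.97: consumer electronics → 9.75% + 0% county = 9.75% → €10.14
Poetry collection €15.54: printed books → 0% + 1.5% county = 1.5% → €0.23
Road atlas €17.57: printed books → 0% + 1.5% county = 1.5% → €0.26
Tablet €421.88: consumer electronics → 9.75% + 0% county = 9.75% → €41.13
Storage bin €25.28: all other goods → 9% + 0% county = 9% → €2.28
Total tax = €0.97 + €2.59 + €21.78 + €10.14 + €0.23 + €0.26 + €41.13 + €2.28 = €79.38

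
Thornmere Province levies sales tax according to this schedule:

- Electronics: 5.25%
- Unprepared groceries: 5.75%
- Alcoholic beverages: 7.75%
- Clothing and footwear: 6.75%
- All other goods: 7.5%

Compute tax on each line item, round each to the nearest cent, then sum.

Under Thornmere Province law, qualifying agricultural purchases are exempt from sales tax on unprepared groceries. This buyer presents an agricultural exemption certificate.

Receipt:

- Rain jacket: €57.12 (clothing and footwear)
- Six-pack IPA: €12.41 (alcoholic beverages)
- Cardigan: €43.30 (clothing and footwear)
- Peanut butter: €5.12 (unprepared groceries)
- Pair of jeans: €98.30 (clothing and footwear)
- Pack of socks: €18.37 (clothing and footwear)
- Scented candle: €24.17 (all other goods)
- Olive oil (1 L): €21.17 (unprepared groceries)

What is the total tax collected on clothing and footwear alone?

Rain jacket €57.12: clothing and footwear → 6.75% → €3.86
Cardigan €43.30: clothing and footwear → 6.75% → €2.92
Pair of jeans €98.30: clothing and footwear → 6.75% → €6.64
Pack of socks €18.37: clothing and footwear → 6.75% → €1.24
Tax on clothing and footwear = €3.86 + €2.92 + €6.64 + €1.24 = €14.66

€14.66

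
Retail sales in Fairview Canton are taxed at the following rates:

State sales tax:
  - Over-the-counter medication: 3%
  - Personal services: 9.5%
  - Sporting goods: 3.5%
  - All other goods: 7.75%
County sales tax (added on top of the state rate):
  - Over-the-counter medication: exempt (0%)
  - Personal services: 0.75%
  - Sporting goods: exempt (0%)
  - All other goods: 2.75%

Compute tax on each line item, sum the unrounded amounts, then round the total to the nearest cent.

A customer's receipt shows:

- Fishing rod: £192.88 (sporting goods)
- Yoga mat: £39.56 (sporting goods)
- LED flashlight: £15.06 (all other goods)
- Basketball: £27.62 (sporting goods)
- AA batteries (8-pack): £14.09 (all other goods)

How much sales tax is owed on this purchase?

Fishing rod £192.88: sporting goods → 3.5% + 0% county = 3.5% → £6.7508
Yoga mat £39.56: sporting goods → 3.5% + 0% county = 3.5% → £1.3846
LED flashlight £15.06: all other goods → 7.75% + 2.75% county = 10.5% → £1.5813
Basketball £27.62: sporting goods → 3.5% + 0% county = 3.5% → £0.9667
AA batteries (8-pack) £14.09: all other goods → 7.75% + 2.75% county = 10.5% → £1.47945
Unrounded tax sum = £12.16285 → £12.16

£12.16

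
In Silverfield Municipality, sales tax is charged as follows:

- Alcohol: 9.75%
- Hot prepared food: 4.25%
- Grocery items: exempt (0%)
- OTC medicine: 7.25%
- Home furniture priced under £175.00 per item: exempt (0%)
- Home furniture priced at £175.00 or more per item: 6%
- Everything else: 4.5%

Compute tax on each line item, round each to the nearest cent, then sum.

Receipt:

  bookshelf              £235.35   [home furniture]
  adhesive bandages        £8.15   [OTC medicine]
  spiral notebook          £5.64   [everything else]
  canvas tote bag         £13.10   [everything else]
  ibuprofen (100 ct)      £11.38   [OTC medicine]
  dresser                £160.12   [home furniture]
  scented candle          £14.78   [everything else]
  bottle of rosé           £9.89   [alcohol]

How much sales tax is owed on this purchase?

Bookshelf £235.35: home furniture, £175.00 or more → 6% → £14.12
Adhesive bandages £8.15: OTC medicine → 7.25% → £0.59
Spiral notebook £5.64: everything else → 4.5% → £0.25
Canvas tote bag £13.10: everything else → 4.5% → £0.59
Ibuprofen (100 ct) £11.38: OTC medicine → 7.25% → £0.83
Dresser £160.12: home furniture, under £175.00 → 0% → £0.00
Scented candle £14.78: everything else → 4.5% → £0.67
Bottle of rosé £9.89: alcohol → 9.75% → £0.96
Total tax = £14.12 + £0.59 + £0.25 + £0.59 + £0.83 + £0.67 + £0.96 = £18.01

£18.01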